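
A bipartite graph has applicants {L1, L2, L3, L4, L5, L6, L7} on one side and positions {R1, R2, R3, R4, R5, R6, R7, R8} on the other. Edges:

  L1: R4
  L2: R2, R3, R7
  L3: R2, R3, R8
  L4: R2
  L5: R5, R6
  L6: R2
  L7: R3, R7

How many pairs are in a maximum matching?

6

Unit-capacity flow: source→left, listed edges, right→sink; max matching = max flow.
Augmenting path L1→R4 (+1); matched 1.
Augmenting path L2→R2 (+1); matched 2.
Augmenting path L3→R3 (+1); matched 3.
Augmenting path L5→R5 (+1); matched 4.
Augmenting path L7→R7 (+1); matched 5.
Augmenting path L4→R2→L2→R3→L3→R8 (+1); matched 6.
No augmenting path remains; maximum matching = 6.
König certificate: {L1, L2, L3, L5, L7, R2} is a vertex cover of size 6 (every listed pair touches it), so no matching can be larger.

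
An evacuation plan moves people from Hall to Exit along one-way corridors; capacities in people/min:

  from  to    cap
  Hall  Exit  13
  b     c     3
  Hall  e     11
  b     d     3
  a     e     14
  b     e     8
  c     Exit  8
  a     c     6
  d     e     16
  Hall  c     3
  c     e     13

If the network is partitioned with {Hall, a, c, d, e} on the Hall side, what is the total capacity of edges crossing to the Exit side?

Edges leaving {Hall, a, c, d, e}: Hall→Exit (13), c→Exit (8).
Cut capacity = 13 + 8 = 21.

21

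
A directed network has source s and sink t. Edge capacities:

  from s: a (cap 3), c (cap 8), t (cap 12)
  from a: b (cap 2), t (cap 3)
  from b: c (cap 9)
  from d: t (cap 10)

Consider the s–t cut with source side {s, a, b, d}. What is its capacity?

Edges leaving {s, a, b, d}: s→c (8), s→t (12), a→t (3), b→c (9), d→t (10).
Cut capacity = 8 + 12 + 3 + 9 + 10 = 42.

42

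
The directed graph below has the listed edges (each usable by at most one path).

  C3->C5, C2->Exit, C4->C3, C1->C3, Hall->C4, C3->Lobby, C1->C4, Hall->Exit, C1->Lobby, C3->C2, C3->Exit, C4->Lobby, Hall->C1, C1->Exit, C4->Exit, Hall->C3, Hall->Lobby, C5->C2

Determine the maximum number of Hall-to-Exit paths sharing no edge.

Assign every edge capacity 1; by Menger, the answer equals the max flow.
Path Hall→Exit (+1); total 1.
Path Hall→C1→Exit (+1); total 2.
Path Hall→C4→Exit (+1); total 3.
Path Hall→C3→Exit (+1); total 4.
No residual Hall→Exit path; max flow = 4.
Certifying cut of size 4: {Hall→C1, Hall→C3, Hall→C4, Hall→Exit}.

4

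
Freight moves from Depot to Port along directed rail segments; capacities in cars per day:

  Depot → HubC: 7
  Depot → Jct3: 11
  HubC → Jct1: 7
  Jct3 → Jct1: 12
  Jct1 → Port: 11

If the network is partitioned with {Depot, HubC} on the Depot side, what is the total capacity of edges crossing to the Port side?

Edges leaving {Depot, HubC}: Depot→Jct3 (11), HubC→Jct1 (7).
Cut capacity = 11 + 7 = 18.

18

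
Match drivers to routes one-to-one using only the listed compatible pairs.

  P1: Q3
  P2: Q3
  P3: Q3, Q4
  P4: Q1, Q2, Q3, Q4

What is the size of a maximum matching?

3

Unit-capacity flow: source→left, listed edges, right→sink; max matching = max flow.
Augmenting path P1→Q3 (+1); matched 1.
Augmenting path P3→Q4 (+1); matched 2.
Augmenting path P4→Q1 (+1); matched 3.
No augmenting path remains; maximum matching = 3.
König certificate: {P3, P4, Q3} is a vertex cover of size 3 (every listed pair touches it), so no matching can be larger.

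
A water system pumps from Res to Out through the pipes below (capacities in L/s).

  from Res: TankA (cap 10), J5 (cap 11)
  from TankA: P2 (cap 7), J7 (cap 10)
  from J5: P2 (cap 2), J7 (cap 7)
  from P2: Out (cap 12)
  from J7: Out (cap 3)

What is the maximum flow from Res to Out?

12

Augment Res→TankA→P2→Out: bottleneck 7, flow now 7.
Augment Res→TankA→J7→Out: bottleneck 3, flow now 10.
Augment Res→J5→P2→Out: bottleneck 2, flow now 12.
No augmenting path remains; maximum flow = 12.
In the residual graph, reachable from Res: {Res, TankA, J5, J7}.
Min-cut edges: TankA→P2 (7), J5→P2 (2), J7→Out (3); capacity 7 + 2 + 3 = 12.
This cut is saturated, so no flow can exceed 12.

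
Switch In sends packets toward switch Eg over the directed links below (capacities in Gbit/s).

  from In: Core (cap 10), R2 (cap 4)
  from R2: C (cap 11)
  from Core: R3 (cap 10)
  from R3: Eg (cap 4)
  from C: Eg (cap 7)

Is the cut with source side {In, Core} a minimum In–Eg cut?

No — its capacity is 14, but the minimum cut has capacity 8.

Given cut capacity: 4 + 10 = 14.
Augment In→R2→C→Eg: bottleneck 4, flow now 4.
Augment In→Core→R3→Eg: bottleneck 4, flow now 8.
No augmenting path remains; maximum flow = 8.
In the residual graph, reachable from In: {In, Core, R3}.
Min-cut edges: In→R2 (4), R3→Eg (4); capacity 4 + 4 = 8.
Cut capacity 14 exceeds the max flow 8, so it is not minimum.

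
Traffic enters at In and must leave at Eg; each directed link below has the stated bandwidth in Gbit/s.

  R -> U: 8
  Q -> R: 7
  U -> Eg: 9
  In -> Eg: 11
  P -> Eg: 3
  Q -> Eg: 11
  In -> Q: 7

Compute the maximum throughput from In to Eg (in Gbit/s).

Augment In→Eg: bottleneck 11, flow now 11.
Augment In→Q→Eg: bottleneck 7, flow now 18.
No augmenting path remains; maximum flow = 18.
In the residual graph, reachable from In: {In}.
Min-cut edges: In→Q (7), In→Eg (11); capacity 7 + 11 = 18.
This cut is saturated, so no flow can exceed 18.

18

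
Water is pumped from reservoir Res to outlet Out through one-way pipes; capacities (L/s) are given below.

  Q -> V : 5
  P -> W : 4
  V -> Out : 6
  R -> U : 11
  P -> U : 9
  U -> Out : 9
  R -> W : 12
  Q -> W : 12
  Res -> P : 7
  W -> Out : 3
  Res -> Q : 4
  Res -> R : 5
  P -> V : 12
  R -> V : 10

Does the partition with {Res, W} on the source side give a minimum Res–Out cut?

Given cut capacity: 7 + 4 + 5 + 3 = 19.
Augment Res→P→U→Out: bottleneck 7, flow now 7.
Augment Res→Q→V→Out: bottleneck 4, flow now 11.
Augment Res→R→U→Out: bottleneck 2, flow now 13.
Augment Res→R→V→Out: bottleneck 2, flow now 15.
Augment Res→R→W→Out: bottleneck 1, flow now 16.
No augmenting path remains; maximum flow = 16.
In the residual graph, reachable from Res: {Res}.
Min-cut edges: Res→P (7), Res→Q (4), Res→R (5); capacity 7 + 4 + 5 = 16.
Cut capacity 19 exceeds the max flow 16, so it is not minimum.

No — its capacity is 19, but the minimum cut has capacity 16.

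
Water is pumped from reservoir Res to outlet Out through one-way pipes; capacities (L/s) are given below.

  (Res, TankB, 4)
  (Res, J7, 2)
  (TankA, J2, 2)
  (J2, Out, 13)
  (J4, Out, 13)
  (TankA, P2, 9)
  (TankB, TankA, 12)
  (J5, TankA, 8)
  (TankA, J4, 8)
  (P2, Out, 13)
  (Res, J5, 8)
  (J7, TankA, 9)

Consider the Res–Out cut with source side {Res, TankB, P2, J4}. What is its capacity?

48

Edges leaving {Res, TankB, P2, J4}: Res→J5 (8), Res→J7 (2), TankB→TankA (12), P2→Out (13), J4→Out (13).
Cut capacity = 8 + 2 + 12 + 13 + 13 = 48.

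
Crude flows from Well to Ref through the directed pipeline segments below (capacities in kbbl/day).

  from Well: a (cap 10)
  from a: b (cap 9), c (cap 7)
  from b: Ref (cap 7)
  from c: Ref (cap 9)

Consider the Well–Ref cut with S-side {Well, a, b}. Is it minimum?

Given cut capacity: 7 + 7 = 14.
Augment Well→a→b→Ref: bottleneck 7, flow now 7.
Augment Well→a→c→Ref: bottleneck 3, flow now 10.
No augmenting path remains; maximum flow = 10.
In the residual graph, reachable from Well: {Well}.
Min-cut edges: Well→a (10); capacity 10 = 10.
Cut capacity 14 exceeds the max flow 10, so it is not minimum.

No — its capacity is 14, but the minimum cut has capacity 10.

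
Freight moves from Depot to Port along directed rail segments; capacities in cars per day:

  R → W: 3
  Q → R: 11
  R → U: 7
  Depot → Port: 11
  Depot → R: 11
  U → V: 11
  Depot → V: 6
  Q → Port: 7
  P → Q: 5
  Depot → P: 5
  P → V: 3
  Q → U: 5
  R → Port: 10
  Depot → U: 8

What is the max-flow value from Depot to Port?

26

Augment Depot→Port: bottleneck 11, flow now 11.
Augment Depot→R→Port: bottleneck 10, flow now 21.
Augment Depot→P→Q→Port: bottleneck 5, flow now 26.
No augmenting path remains; maximum flow = 26.
In the residual graph, reachable from Depot: {Depot, R, U, V, W}.
Min-cut edges: Depot→P (5), Depot→Port (11), R→Port (10); capacity 5 + 11 + 10 = 26.
This cut is saturated, so no flow can exceed 26.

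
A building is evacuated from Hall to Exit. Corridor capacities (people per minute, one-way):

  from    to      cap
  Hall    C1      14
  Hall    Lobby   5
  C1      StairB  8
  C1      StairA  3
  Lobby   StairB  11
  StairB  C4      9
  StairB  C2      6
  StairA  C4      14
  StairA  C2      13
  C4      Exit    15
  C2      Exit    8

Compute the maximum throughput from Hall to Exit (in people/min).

Augment Hall→C1→StairB→C4→Exit: bottleneck 8, flow now 8.
Augment Hall→C1→StairA→C4→Exit: bottleneck 3, flow now 11.
Augment Hall→Lobby→StairB→C4→Exit: bottleneck 1, flow now 12.
Augment Hall→Lobby→StairB→C2→Exit: bottleneck 4, flow now 16.
No augmenting path remains; maximum flow = 16.
In the residual graph, reachable from Hall: {Hall, C1}.
Min-cut edges: Hall→Lobby (5), C1→StairB (8), C1→StairA (3); capacity 5 + 8 + 3 = 16.
This cut is saturated, so no flow can exceed 16.

16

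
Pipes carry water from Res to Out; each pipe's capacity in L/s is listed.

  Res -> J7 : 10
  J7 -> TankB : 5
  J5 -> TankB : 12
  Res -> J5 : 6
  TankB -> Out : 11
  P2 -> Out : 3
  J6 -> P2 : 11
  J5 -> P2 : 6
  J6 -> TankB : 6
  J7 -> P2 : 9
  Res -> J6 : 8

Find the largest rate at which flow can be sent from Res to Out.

14

Augment Res→J5→TankB→Out: bottleneck 6, flow now 6.
Augment Res→J7→TankB→Out: bottleneck 5, flow now 11.
Augment Res→J7→P2→Out: bottleneck 3, flow now 14.
No augmenting path remains; maximum flow = 14.
In the residual graph, reachable from Res: {Res, J5, J7, J6, TankB, P2}.
Min-cut edges: TankB→Out (11), P2→Out (3); capacity 11 + 3 = 14.
This cut is saturated, so no flow can exceed 14.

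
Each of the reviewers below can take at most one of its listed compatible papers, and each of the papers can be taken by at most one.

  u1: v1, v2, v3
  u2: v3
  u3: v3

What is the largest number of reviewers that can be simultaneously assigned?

Unit-capacity flow: source→left, listed edges, right→sink; max matching = max flow.
Augmenting path u1→v1 (+1); matched 1.
Augmenting path u2→v3 (+1); matched 2.
No augmenting path remains; maximum matching = 2.
König certificate: {u1, v3} is a vertex cover of size 2 (every listed pair touches it), so no matching can be larger.

2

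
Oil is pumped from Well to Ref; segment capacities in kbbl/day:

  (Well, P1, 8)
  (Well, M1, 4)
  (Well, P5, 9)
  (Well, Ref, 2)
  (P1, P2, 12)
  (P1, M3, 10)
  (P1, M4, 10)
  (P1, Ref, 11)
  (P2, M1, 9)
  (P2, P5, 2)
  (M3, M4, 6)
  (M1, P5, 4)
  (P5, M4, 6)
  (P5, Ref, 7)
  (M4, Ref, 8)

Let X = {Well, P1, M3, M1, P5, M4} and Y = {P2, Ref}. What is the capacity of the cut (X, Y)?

Edges leaving {Well, P1, M3, M1, P5, M4}: Well→Ref (2), P1→P2 (12), P1→Ref (11), P5→Ref (7), M4→Ref (8).
Cut capacity = 2 + 12 + 11 + 7 + 8 = 40.

40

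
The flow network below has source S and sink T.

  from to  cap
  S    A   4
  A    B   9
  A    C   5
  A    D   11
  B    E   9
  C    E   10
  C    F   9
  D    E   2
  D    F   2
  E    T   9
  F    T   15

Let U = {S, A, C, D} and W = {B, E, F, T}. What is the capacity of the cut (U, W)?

Edges leaving {S, A, C, D}: A→B (9), C→E (10), C→F (9), D→E (2), D→F (2).
Cut capacity = 9 + 10 + 9 + 2 + 2 = 32.

32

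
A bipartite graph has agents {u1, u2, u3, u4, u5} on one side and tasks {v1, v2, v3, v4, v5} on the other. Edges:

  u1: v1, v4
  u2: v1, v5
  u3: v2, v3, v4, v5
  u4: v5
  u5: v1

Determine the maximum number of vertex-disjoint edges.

Unit-capacity flow: source→left, listed edges, right→sink; max matching = max flow.
Augmenting path u1→v1 (+1); matched 1.
Augmenting path u2→v5 (+1); matched 2.
Augmenting path u3→v2 (+1); matched 3.
Augmenting path u5→v1→u1→v4 (+1); matched 4.
No augmenting path remains; maximum matching = 4.
König certificate: {u1, u3, v1, v5} is a vertex cover of size 4 (every listed pair touches it), so no matching can be larger.

4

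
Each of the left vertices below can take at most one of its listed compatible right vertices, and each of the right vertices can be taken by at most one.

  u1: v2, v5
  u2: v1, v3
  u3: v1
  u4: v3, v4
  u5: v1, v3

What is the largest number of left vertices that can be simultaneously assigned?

4

Unit-capacity flow: source→left, listed edges, right→sink; max matching = max flow.
Augmenting path u1→v2 (+1); matched 1.
Augmenting path u2→v1 (+1); matched 2.
Augmenting path u4→v3 (+1); matched 3.
Augmenting path u5→v3→u4→v4 (+1); matched 4.
No augmenting path remains; maximum matching = 4.
König certificate: {u1, u4, v1, v3} is a vertex cover of size 4 (every listed pair touches it), so no matching can be larger.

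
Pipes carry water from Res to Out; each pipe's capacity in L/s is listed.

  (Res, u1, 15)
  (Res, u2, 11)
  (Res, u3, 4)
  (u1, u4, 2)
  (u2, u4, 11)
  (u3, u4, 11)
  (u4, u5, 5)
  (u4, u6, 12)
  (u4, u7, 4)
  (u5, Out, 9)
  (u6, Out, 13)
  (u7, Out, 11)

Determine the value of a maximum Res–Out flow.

17

Augment Res→u1→u4→u5→Out: bottleneck 2, flow now 2.
Augment Res→u2→u4→u5→Out: bottleneck 3, flow now 5.
Augment Res→u2→u4→u6→Out: bottleneck 8, flow now 13.
Augment Res→u3→u4→u6→Out: bottleneck 4, flow now 17.
No augmenting path remains; maximum flow = 17.
In the residual graph, reachable from Res: {Res, u1}.
Min-cut edges: Res→u2 (11), Res→u3 (4), u1→u4 (2); capacity 11 + 4 + 2 = 17.
This cut is saturated, so no flow can exceed 17.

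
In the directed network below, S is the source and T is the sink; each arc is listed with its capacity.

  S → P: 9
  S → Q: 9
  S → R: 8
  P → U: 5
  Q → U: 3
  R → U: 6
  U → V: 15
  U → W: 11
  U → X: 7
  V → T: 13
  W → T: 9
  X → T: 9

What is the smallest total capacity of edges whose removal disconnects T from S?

14

Augment S→P→U→V→T: bottleneck 5, flow now 5.
Augment S→Q→U→V→T: bottleneck 3, flow now 8.
Augment S→R→U→V→T: bottleneck 5, flow now 13.
Augment S→R→U→W→T: bottleneck 1, flow now 14.
No augmenting path remains; maximum flow = 14.
By max-flow min-cut, the minimum cut capacity equals the max flow.
In the residual graph, reachable from S: {S, P, Q, R}.
Min-cut edges: P→U (5), Q→U (3), R→U (6); capacity 5 + 3 + 6 = 14.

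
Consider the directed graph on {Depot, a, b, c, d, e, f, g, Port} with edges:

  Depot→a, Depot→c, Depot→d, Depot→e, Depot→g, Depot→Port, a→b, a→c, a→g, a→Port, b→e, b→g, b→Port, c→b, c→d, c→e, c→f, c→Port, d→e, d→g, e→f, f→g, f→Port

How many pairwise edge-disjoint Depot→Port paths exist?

Assign every edge capacity 1; by Menger, the answer equals the max flow.
Path Depot→Port (+1); total 1.
Path Depot→a→Port (+1); total 2.
Path Depot→c→Port (+1); total 3.
Path Depot→e→f→Port (+1); total 4.
No residual Depot→Port path; max flow = 4.
Certifying cut of size 4: {Depot→Port, Depot→a, Depot→c, e→f}.

4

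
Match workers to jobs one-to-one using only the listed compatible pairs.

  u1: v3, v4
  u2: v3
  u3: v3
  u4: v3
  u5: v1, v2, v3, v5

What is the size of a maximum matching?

Unit-capacity flow: source→left, listed edges, right→sink; max matching = max flow.
Augmenting path u1→v3 (+1); matched 1.
Augmenting path u5→v1 (+1); matched 2.
Augmenting path u2→v3→u1→v4 (+1); matched 3.
No augmenting path remains; maximum matching = 3.
König certificate: {u1, u5, v3} is a vertex cover of size 3 (every listed pair touches it), so no matching can be larger.

3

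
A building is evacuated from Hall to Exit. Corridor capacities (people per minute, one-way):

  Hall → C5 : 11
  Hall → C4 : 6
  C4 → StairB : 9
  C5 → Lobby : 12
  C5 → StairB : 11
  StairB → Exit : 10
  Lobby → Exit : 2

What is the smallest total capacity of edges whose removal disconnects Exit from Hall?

12

Augment Hall→C4→StairB→Exit: bottleneck 6, flow now 6.
Augment Hall→C5→Lobby→Exit: bottleneck 2, flow now 8.
Augment Hall→C5→StairB→Exit: bottleneck 4, flow now 12.
No augmenting path remains; maximum flow = 12.
By max-flow min-cut, the minimum cut capacity equals the max flow.
In the residual graph, reachable from Hall: {Hall, C4, C5, Lobby, StairB}.
Min-cut edges: Lobby→Exit (2), StairB→Exit (10); capacity 2 + 10 = 12.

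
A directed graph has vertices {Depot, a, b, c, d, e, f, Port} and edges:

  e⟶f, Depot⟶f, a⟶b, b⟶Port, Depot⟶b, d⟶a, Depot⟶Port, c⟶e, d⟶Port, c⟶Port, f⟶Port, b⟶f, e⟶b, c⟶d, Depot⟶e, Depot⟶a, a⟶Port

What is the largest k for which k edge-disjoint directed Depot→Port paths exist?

4

Assign every edge capacity 1; by Menger, the answer equals the max flow.
Path Depot→Port (+1); total 1.
Path Depot→a→Port (+1); total 2.
Path Depot→b→Port (+1); total 3.
Path Depot→f→Port (+1); total 4.
No residual Depot→Port path; max flow = 4.
Certifying cut of size 4: {Depot→Port, Depot→a, b→Port, f→Port}.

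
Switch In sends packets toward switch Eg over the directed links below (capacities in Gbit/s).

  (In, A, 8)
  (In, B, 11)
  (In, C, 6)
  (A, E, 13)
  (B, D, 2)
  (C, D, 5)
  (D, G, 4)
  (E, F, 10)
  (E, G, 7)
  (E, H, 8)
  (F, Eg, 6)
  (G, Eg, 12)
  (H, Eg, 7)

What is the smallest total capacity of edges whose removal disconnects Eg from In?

12

Augment In→A→E→F→Eg: bottleneck 6, flow now 6.
Augment In→A→E→G→Eg: bottleneck 2, flow now 8.
Augment In→B→D→G→Eg: bottleneck 2, flow now 10.
Augment In→C→D→G→Eg: bottleneck 2, flow now 12.
No augmenting path remains; maximum flow = 12.
By max-flow min-cut, the minimum cut capacity equals the max flow.
In the residual graph, reachable from In: {In, B, C, D}.
Min-cut edges: In→A (8), D→G (4); capacity 8 + 4 = 12.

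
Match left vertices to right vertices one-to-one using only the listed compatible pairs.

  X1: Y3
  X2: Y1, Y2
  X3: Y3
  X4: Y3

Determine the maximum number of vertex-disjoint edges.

Unit-capacity flow: source→left, listed edges, right→sink; max matching = max flow.
Augmenting path X1→Y3 (+1); matched 1.
Augmenting path X2→Y1 (+1); matched 2.
No augmenting path remains; maximum matching = 2.
König certificate: {X2, Y3} is a vertex cover of size 2 (every listed pair touches it), so no matching can be larger.

2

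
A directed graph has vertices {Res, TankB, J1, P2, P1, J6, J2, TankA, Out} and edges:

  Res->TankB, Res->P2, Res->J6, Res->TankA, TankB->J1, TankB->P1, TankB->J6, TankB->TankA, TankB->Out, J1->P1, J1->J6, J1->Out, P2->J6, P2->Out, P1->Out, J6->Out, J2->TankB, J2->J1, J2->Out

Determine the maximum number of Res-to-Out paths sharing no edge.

Assign every edge capacity 1; by Menger, the answer equals the max flow.
Path Res→TankB→Out (+1); total 1.
Path Res→P2→Out (+1); total 2.
Path Res→J6→Out (+1); total 3.
No residual Res→Out path; max flow = 3.
Certifying cut of size 3: {Res→J6, Res→P2, Res→TankB}.

3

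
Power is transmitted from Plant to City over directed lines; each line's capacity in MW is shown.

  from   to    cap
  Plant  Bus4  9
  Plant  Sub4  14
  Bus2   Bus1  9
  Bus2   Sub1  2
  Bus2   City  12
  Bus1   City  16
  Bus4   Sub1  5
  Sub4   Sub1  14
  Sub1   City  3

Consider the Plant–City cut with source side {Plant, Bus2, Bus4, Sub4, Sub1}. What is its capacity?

24

Edges leaving {Plant, Bus2, Bus4, Sub4, Sub1}: Bus2→Bus1 (9), Bus2→City (12), Sub1→City (3).
Cut capacity = 9 + 12 + 3 = 24.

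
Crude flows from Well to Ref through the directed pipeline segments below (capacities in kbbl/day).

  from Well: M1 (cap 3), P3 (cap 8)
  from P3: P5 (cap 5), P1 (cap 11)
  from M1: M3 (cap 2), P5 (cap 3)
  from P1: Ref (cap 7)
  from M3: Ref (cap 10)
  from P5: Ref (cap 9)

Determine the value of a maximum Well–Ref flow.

Augment Well→P3→P1→Ref: bottleneck 7, flow now 7.
Augment Well→P3→P5→Ref: bottleneck 1, flow now 8.
Augment Well→M1→M3→Ref: bottleneck 2, flow now 10.
Augment Well→M1→P5→Ref: bottleneck 1, flow now 11.
No augmenting path remains; maximum flow = 11.
In the residual graph, reachable from Well: {Well}.
Min-cut edges: Well→P3 (8), Well→M1 (3); capacity 8 + 3 = 11.
This cut is saturated, so no flow can exceed 11.

11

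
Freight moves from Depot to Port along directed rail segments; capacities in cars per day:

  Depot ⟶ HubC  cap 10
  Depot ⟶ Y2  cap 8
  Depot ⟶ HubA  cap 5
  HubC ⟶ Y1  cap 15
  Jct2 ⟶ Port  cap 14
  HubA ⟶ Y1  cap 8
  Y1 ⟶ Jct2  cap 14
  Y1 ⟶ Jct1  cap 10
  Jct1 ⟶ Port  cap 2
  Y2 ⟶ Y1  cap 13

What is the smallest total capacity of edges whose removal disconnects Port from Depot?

Augment Depot→HubA→Y1→Jct1→Port: bottleneck 2, flow now 2.
Augment Depot→HubA→Y1→Jct2→Port: bottleneck 3, flow now 5.
Augment Depot→Y2→Y1→Jct2→Port: bottleneck 8, flow now 13.
Augment Depot→HubC→Y1→Jct2→Port: bottleneck 3, flow now 16.
No augmenting path remains; maximum flow = 16.
By max-flow min-cut, the minimum cut capacity equals the max flow.
In the residual graph, reachable from Depot: {Depot, HubA, Y2, HubC, Y1, Jct1}.
Min-cut edges: Y1→Jct2 (14), Jct1→Port (2); capacity 14 + 2 = 16.

16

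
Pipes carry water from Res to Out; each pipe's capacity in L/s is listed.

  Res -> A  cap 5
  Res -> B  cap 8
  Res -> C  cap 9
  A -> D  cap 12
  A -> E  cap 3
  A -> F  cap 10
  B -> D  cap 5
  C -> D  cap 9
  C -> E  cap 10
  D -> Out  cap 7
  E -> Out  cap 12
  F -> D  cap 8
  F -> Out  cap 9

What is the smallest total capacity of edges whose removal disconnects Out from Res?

Augment Res→A→D→Out: bottleneck 5, flow now 5.
Augment Res→B→D→Out: bottleneck 2, flow now 7.
Augment Res→C→E→Out: bottleneck 9, flow now 16.
Augment Res→B→D→A→E→Out: bottleneck 3, flow now 19. (uses reverse residual edge)
No augmenting path remains; maximum flow = 19.
By max-flow min-cut, the minimum cut capacity equals the max flow.
In the residual graph, reachable from Res: {Res, B}.
Min-cut edges: Res→A (5), Res→C (9), B→D (5); capacity 5 + 9 + 5 = 19.

19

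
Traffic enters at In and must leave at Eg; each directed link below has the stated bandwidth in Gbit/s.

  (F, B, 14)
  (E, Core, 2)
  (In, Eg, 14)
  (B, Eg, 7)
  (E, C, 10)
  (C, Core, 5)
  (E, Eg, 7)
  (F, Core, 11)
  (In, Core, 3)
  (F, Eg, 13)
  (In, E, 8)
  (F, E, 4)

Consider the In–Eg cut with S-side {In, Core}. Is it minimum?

Given cut capacity: 8 + 14 = 22.
Augment In→Eg: bottleneck 14, flow now 14.
Augment In→E→Eg: bottleneck 7, flow now 21.
No augmenting path remains; maximum flow = 21.
In the residual graph, reachable from In: {In, E, C, Core}.
Min-cut edges: In→Eg (14), E→Eg (7); capacity 14 + 7 = 21.
Cut capacity 22 exceeds the max flow 21, so it is not minimum.

No — its capacity is 22, but the minimum cut has capacity 21.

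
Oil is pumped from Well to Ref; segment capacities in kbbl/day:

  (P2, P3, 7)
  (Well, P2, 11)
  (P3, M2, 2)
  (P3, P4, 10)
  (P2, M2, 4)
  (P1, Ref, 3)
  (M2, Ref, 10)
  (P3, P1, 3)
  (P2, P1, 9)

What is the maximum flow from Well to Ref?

Augment Well→P2→M2→Ref: bottleneck 4, flow now 4.
Augment Well→P2→P1→Ref: bottleneck 3, flow now 7.
Augment Well→P2→P3→M2→Ref: bottleneck 2, flow now 9.
No augmenting path remains; maximum flow = 9.
In the residual graph, reachable from Well: {Well, P2, P3, P1, P4}.
Min-cut edges: P2→M2 (4), P3→M2 (2), P1→Ref (3); capacity 4 + 2 + 3 = 9.
This cut is saturated, so no flow can exceed 9.

9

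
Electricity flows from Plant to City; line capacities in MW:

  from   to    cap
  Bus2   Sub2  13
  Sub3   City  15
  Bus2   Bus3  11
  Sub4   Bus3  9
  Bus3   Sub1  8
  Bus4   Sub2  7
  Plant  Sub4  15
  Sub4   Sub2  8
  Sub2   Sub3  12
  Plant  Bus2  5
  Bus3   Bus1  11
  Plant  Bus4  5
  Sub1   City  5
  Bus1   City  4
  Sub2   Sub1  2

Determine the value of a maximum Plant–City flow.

21

Augment Plant→Bus2→Bus3→Bus1→City: bottleneck 4, flow now 4.
Augment Plant→Bus2→Bus3→Sub1→City: bottleneck 1, flow now 5.
Augment Plant→Sub4→Bus3→Sub1→City: bottleneck 4, flow now 9.
Augment Plant→Sub4→Sub2→Sub3→City: bottleneck 8, flow now 17.
Augment Plant→Bus4→Sub2→Sub3→City: bottleneck 4, flow now 21.
No augmenting path remains; maximum flow = 21.
In the residual graph, reachable from Plant: {Plant, Bus2, Sub4, Bus4, Bus3, Sub2, Bus1, Sub1}.
Min-cut edges: Sub2→Sub3 (12), Bus1→City (4), Sub1→City (5); capacity 12 + 4 + 5 = 21.
This cut is saturated, so no flow can exceed 21.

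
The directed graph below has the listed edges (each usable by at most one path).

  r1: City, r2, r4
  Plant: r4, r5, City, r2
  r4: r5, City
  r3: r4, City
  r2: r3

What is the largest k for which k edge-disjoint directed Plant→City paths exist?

Assign every edge capacity 1; by Menger, the answer equals the max flow.
Path Plant→City (+1); total 1.
Path Plant→r4→City (+1); total 2.
Path Plant→r2→r3→City (+1); total 3.
No residual Plant→City path; max flow = 3.
Certifying cut of size 3: {Plant→City, Plant→r2, Plant→r4}.

3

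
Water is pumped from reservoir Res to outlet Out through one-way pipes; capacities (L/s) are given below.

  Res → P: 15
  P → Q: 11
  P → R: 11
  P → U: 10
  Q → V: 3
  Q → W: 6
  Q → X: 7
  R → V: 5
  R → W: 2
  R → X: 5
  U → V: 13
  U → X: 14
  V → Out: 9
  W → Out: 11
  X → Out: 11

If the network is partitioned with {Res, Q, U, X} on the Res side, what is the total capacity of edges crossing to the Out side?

48

Edges leaving {Res, Q, U, X}: Res→P (15), Q→V (3), Q→W (6), U→V (13), X→Out (11).
Cut capacity = 15 + 3 + 6 + 13 + 11 = 48.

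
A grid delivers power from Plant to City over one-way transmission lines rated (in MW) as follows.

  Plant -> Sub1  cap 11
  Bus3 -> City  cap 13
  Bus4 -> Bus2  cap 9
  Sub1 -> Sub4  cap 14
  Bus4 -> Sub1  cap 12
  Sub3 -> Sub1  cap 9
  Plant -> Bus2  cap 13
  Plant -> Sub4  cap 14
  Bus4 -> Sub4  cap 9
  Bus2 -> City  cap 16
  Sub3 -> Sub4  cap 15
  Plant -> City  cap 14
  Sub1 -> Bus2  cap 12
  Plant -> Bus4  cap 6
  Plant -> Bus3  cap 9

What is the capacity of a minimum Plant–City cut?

39

Augment Plant→City: bottleneck 14, flow now 14.
Augment Plant→Bus3→City: bottleneck 9, flow now 23.
Augment Plant→Bus2→City: bottleneck 13, flow now 36.
Augment Plant→Bus4→Bus2→City: bottleneck 3, flow now 39.
No augmenting path remains; maximum flow = 39.
By max-flow min-cut, the minimum cut capacity equals the max flow.
In the residual graph, reachable from Plant: {Plant, Bus4, Sub1, Sub4, Bus2}.
Min-cut edges: Plant→Bus3 (9), Plant→City (14), Bus2→City (16); capacity 9 + 14 + 16 = 39.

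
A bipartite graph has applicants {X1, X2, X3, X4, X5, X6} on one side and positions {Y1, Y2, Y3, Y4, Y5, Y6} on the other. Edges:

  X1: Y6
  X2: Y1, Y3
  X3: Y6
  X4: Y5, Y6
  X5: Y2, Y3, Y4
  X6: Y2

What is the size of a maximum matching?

Unit-capacity flow: source→left, listed edges, right→sink; max matching = max flow.
Augmenting path X1→Y6 (+1); matched 1.
Augmenting path X2→Y1 (+1); matched 2.
Augmenting path X4→Y5 (+1); matched 3.
Augmenting path X5→Y2 (+1); matched 4.
Augmenting path X6→Y2→X5→Y3 (+1); matched 5.
No augmenting path remains; maximum matching = 5.
König certificate: {X2, X4, X5, X6, Y6} is a vertex cover of size 5 (every listed pair touches it), so no matching can be larger.

5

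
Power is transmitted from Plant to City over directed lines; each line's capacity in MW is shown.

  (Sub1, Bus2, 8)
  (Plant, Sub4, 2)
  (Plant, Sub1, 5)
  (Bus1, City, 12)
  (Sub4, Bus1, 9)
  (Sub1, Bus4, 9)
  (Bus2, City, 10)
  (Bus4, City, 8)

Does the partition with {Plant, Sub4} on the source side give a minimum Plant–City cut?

No — its capacity is 14, but the minimum cut has capacity 7.

Given cut capacity: 5 + 9 = 14.
Augment Plant→Sub4→Bus1→City: bottleneck 2, flow now 2.
Augment Plant→Sub1→Bus2→City: bottleneck 5, flow now 7.
No augmenting path remains; maximum flow = 7.
In the residual graph, reachable from Plant: {Plant}.
Min-cut edges: Plant→Sub4 (2), Plant→Sub1 (5); capacity 2 + 5 = 7.
Cut capacity 14 exceeds the max flow 7, so it is not minimum.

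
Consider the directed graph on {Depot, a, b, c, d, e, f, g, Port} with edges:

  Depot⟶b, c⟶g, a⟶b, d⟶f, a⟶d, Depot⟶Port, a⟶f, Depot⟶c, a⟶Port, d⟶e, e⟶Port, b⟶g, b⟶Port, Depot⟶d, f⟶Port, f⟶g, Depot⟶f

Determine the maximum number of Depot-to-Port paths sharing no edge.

4

Assign every edge capacity 1; by Menger, the answer equals the max flow.
Path Depot→Port (+1); total 1.
Path Depot→b→Port (+1); total 2.
Path Depot→f→Port (+1); total 3.
Path Depot→d→e→Port (+1); total 4.
No residual Depot→Port path; max flow = 4.
Certifying cut of size 4: {Depot→Port, Depot→b, Depot→d, Depot→f}.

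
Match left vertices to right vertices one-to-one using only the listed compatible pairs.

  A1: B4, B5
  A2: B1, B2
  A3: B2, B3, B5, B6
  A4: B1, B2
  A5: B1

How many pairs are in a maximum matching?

Unit-capacity flow: source→left, listed edges, right→sink; max matching = max flow.
Augmenting path A1→B4 (+1); matched 1.
Augmenting path A2→B1 (+1); matched 2.
Augmenting path A3→B2 (+1); matched 3.
Augmenting path A4→B2→A3→B3 (+1); matched 4.
No augmenting path remains; maximum matching = 4.
König certificate: {A1, A3, B1, B2} is a vertex cover of size 4 (every listed pair touches it), so no matching can be larger.

4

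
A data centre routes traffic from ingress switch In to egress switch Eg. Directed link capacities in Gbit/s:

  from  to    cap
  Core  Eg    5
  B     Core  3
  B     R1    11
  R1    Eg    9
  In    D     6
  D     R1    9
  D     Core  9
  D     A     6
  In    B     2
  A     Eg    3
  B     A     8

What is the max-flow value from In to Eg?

Augment In→D→Core→Eg: bottleneck 5, flow now 5.
Augment In→D→A→Eg: bottleneck 1, flow now 6.
Augment In→B→A→Eg: bottleneck 2, flow now 8.
No augmenting path remains; maximum flow = 8.
In the residual graph, reachable from In: {In}.
Min-cut edges: In→D (6), In→B (2); capacity 6 + 2 = 8.
This cut is saturated, so no flow can exceed 8.

8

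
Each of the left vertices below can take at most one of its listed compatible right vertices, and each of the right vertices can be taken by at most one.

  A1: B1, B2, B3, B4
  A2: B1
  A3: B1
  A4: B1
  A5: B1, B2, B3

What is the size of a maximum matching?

3

Unit-capacity flow: source→left, listed edges, right→sink; max matching = max flow.
Augmenting path A1→B1 (+1); matched 1.
Augmenting path A5→B2 (+1); matched 2.
Augmenting path A2→B1→A1→B3 (+1); matched 3.
No augmenting path remains; maximum matching = 3.
König certificate: {A1, A5, B1} is a vertex cover of size 3 (every listed pair touches it), so no matching can be larger.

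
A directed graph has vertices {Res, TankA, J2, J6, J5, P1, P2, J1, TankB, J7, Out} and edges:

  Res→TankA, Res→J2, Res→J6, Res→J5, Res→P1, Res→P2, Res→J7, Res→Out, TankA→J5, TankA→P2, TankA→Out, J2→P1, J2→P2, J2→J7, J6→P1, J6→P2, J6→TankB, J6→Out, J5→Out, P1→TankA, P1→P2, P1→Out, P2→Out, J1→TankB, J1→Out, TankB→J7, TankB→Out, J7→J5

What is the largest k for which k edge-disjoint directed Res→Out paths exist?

Assign every edge capacity 1; by Menger, the answer equals the max flow.
Path Res→Out (+1); total 1.
Path Res→TankA→Out (+1); total 2.
Path Res→J6→Out (+1); total 3.
Path Res→J5→Out (+1); total 4.
Path Res→P1→Out (+1); total 5.
Path Res→P2→Out (+1); total 6.
No residual Res→Out path; max flow = 6.
Certifying cut of size 6: {J5→Out, P1→Out, P2→Out, Res→J6, Res→Out, TankA→Out}.

6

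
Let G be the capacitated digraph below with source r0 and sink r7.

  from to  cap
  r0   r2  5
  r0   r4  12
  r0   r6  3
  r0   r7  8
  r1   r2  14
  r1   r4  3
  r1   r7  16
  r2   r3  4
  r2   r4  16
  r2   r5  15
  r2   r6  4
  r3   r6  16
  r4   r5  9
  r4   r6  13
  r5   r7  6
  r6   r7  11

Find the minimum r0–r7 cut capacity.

25

Augment r0→r7: bottleneck 8, flow now 8.
Augment r0→r6→r7: bottleneck 3, flow now 11.
Augment r0→r2→r5→r7: bottleneck 5, flow now 16.
Augment r0→r4→r5→r7: bottleneck 1, flow now 17.
Augment r0→r4→r6→r7: bottleneck 8, flow now 25.
No augmenting path remains; maximum flow = 25.
By max-flow min-cut, the minimum cut capacity equals the max flow.
In the residual graph, reachable from r0: {r0, r2, r3, r4, r5, r6}.
Min-cut edges: r0→r7 (8), r5→r7 (6), r6→r7 (11); capacity 8 + 6 + 11 = 25.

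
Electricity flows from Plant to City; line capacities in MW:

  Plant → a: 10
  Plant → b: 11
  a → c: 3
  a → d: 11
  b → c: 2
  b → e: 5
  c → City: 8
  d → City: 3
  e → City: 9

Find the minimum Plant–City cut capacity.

13

Augment Plant→a→c→City: bottleneck 3, flow now 3.
Augment Plant→a→d→City: bottleneck 3, flow now 6.
Augment Plant→b→c→City: bottleneck 2, flow now 8.
Augment Plant→b→e→City: bottleneck 5, flow now 13.
No augmenting path remains; maximum flow = 13.
By max-flow min-cut, the minimum cut capacity equals the max flow.
In the residual graph, reachable from Plant: {Plant, a, b, d}.
Min-cut edges: a→c (3), b→c (2), b→e (5), d→City (3); capacity 3 + 2 + 5 + 3 = 13.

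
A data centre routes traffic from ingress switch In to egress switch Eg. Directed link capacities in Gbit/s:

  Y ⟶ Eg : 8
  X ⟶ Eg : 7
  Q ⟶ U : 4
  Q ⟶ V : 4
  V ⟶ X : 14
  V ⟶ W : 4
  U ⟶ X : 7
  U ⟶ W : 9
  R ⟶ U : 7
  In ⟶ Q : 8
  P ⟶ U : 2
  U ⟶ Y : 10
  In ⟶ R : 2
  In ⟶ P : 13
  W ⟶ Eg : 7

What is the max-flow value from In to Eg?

Augment In→P→U→W→Eg: bottleneck 2, flow now 2.
Augment In→Q→U→W→Eg: bottleneck 4, flow now 6.
Augment In→Q→V→W→Eg: bottleneck 1, flow now 7.
Augment In→Q→V→X→Eg: bottleneck 3, flow now 10.
Augment In→R→U→X→Eg: bottleneck 2, flow now 12.
No augmenting path remains; maximum flow = 12.
In the residual graph, reachable from In: {In, P}.
Min-cut edges: In→Q (8), In→R (2), P→U (2); capacity 8 + 2 + 2 = 12.
This cut is saturated, so no flow can exceed 12.

12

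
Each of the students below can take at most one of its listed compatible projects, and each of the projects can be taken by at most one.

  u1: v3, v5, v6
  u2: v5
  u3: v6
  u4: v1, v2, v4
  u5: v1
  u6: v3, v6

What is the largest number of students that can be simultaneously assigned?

Unit-capacity flow: source→left, listed edges, right→sink; max matching = max flow.
Augmenting path u1→v3 (+1); matched 1.
Augmenting path u2→v5 (+1); matched 2.
Augmenting path u3→v6 (+1); matched 3.
Augmenting path u4→v1 (+1); matched 4.
Augmenting path u5→v1→u4→v2 (+1); matched 5.
No augmenting path remains; maximum matching = 5.
König certificate: {u4, u5, v3, v5, v6} is a vertex cover of size 5 (every listed pair touches it), so no matching can be larger.

5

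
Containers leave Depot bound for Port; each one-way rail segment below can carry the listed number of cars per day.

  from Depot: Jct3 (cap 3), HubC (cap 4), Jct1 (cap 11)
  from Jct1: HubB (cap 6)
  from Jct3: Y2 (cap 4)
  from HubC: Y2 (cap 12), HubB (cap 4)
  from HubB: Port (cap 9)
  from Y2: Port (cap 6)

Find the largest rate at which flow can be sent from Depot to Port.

Augment Depot→Jct1→HubB→Port: bottleneck 6, flow now 6.
Augment Depot→Jct3→Y2→Port: bottleneck 3, flow now 9.
Augment Depot→HubC→HubB→Port: bottleneck 3, flow now 12.
Augment Depot→HubC→Y2→Port: bottleneck 1, flow now 13.
No augmenting path remains; maximum flow = 13.
In the residual graph, reachable from Depot: {Depot, Jct1}.
Min-cut edges: Depot→Jct3 (3), Depot→HubC (4), Jct1→HubB (6); capacity 3 + 4 + 6 = 13.
This cut is saturated, so no flow can exceed 13.

13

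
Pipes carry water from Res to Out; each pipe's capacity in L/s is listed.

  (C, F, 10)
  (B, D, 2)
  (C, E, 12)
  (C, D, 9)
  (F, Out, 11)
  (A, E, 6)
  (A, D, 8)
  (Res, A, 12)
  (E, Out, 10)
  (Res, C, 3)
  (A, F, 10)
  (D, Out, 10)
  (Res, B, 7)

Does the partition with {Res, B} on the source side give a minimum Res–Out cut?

Yes — it is a minimum cut (capacity 17).

Given cut capacity: 12 + 3 + 2 = 17.
Augment Res→A→D→Out: bottleneck 8, flow now 8.
Augment Res→A→E→Out: bottleneck 4, flow now 12.
Augment Res→B→D→Out: bottleneck 2, flow now 14.
Augment Res→C→E→Out: bottleneck 3, flow now 17.
No augmenting path remains; maximum flow = 17.
Cut capacity 17 equals the max flow, so it is a minimum cut.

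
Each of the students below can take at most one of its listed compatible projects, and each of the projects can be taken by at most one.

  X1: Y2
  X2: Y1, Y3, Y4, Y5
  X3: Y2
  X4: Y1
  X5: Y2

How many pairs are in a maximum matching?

3

Unit-capacity flow: source→left, listed edges, right→sink; max matching = max flow.
Augmenting path X1→Y2 (+1); matched 1.
Augmenting path X2→Y1 (+1); matched 2.
Augmenting path X4→Y1→X2→Y3 (+1); matched 3.
No augmenting path remains; maximum matching = 3.
König certificate: {X2, X4, Y2} is a vertex cover of size 3 (every listed pair touches it), so no matching can be larger.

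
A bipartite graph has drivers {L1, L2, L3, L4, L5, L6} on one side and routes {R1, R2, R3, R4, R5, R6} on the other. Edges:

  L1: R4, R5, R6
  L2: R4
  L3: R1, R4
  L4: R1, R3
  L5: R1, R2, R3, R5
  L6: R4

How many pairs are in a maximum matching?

5

Unit-capacity flow: source→left, listed edges, right→sink; max matching = max flow.
Augmenting path L1→R4 (+1); matched 1.
Augmenting path L3→R1 (+1); matched 2.
Augmenting path L4→R3 (+1); matched 3.
Augmenting path L5→R2 (+1); matched 4.
Augmenting path L2→R4→L1→R5 (+1); matched 5.
No augmenting path remains; maximum matching = 5.
König certificate: {L1, L3, L4, L5, R4} is a vertex cover of size 5 (every listed pair touches it), so no matching can be larger.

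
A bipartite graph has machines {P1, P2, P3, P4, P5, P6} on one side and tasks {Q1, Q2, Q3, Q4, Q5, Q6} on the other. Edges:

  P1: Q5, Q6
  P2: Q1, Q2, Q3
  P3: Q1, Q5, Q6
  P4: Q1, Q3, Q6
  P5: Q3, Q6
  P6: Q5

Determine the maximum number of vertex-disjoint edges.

5

Unit-capacity flow: source→left, listed edges, right→sink; max matching = max flow.
Augmenting path P1→Q5 (+1); matched 1.
Augmenting path P2→Q1 (+1); matched 2.
Augmenting path P3→Q6 (+1); matched 3.
Augmenting path P4→Q3 (+1); matched 4.
Augmenting path P5→Q3→P4→Q1→P2→Q2 (+1); matched 5.
No augmenting path remains; maximum matching = 5.
König certificate: {P2, Q1, Q3, Q5, Q6} is a vertex cover of size 5 (every listed pair touches it), so no matching can be larger.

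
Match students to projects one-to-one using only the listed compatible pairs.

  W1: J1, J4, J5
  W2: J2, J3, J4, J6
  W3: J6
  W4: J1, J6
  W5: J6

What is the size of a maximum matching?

4

Unit-capacity flow: source→left, listed edges, right→sink; max matching = max flow.
Augmenting path W1→J1 (+1); matched 1.
Augmenting path W2→J2 (+1); matched 2.
Augmenting path W3→J6 (+1); matched 3.
Augmenting path W4→J1→W1→J4 (+1); matched 4.
No augmenting path remains; maximum matching = 4.
König certificate: {W1, W2, W4, J6} is a vertex cover of size 4 (every listed pair touches it), so no matching can be larger.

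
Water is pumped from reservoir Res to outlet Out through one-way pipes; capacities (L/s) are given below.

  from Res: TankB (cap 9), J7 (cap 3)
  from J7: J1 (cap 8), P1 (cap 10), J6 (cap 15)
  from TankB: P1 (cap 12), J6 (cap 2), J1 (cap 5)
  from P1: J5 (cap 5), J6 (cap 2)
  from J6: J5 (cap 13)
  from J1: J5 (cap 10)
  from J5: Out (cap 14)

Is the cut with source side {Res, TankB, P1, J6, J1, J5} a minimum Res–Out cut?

No — its capacity is 17, but the minimum cut has capacity 12.

Given cut capacity: 3 + 14 = 17.
Augment Res→J7→P1→J5→Out: bottleneck 3, flow now 3.
Augment Res→TankB→P1→J5→Out: bottleneck 2, flow now 5.
Augment Res→TankB→J6→J5→Out: bottleneck 2, flow now 7.
Augment Res→TankB→J1→J5→Out: bottleneck 5, flow now 12.
No augmenting path remains; maximum flow = 12.
In the residual graph, reachable from Res: {Res}.
Min-cut edges: Res→J7 (3), Res→TankB (9); capacity 3 + 9 = 12.
Cut capacity 17 exceeds the max flow 12, so it is not minimum.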